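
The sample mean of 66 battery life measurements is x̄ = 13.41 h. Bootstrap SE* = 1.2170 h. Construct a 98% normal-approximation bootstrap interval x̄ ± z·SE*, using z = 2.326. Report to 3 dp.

Margin = 2.326 × 1.2170 = 2.8307
Interval: 13.41 ± 2.8307

(10.579, 16.241)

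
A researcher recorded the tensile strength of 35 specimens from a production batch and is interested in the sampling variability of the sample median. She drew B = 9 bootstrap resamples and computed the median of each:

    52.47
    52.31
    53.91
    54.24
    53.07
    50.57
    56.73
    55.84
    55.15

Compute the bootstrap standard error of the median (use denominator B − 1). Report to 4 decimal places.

Bootstrap SE is the standard deviation of the 9 replicate medians.
Mean of replicates: (52.47 + 52.31 + 53.91 + 54.24 + 53.07 + 50.57 + 56.73 + 55.84 + 55.15) / 9 = 484.29000 / 9 = 53.81000
Sum of squared deviations: (−1.34000)² + (−1.50000)² + (+0.10000)² + (+0.43000)² + (−0.74000)² + (−3.24000)² + (+2.92000)² + (+2.03000)² + (+1.34000)² = 29.72860
Variance = 29.72860 / 8 = 3.71607
SE* = √3.71607

SE* = 1.9277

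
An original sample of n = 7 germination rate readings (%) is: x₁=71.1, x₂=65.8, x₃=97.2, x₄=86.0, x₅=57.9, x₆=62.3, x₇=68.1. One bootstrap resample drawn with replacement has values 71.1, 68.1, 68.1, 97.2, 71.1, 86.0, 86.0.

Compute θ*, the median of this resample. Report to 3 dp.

Sorted: 68.1, 68.1, 71.1, 71.1, 86.0, 86.0, 97.2
Median = middle value = 71.100

θ* = 71.100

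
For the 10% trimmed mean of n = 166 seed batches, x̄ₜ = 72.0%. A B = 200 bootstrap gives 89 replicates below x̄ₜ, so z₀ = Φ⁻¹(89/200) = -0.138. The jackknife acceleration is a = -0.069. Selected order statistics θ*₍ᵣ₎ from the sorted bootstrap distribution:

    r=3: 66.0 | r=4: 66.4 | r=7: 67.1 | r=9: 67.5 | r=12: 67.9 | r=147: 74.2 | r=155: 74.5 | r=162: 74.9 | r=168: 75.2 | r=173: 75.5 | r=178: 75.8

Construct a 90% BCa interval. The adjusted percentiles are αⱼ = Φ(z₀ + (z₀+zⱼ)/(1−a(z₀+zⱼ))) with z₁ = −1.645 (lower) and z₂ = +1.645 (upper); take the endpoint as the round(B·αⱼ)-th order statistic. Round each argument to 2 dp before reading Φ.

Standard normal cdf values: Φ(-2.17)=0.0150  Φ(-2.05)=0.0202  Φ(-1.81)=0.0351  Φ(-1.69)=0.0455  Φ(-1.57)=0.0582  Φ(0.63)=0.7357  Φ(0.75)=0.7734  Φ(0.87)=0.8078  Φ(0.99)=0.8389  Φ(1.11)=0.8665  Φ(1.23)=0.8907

Lower: z₀ + z₁ = -0.138 + (-1.645) = -1.783; 1 − a(z₀+z₁) = 1 − (-0.069)(-1.783) = 0.8770; argument = -0.138 + (-1.783)/0.8770 = -2.1711 → -2.17.
α₁ = Φ(-2.17) = 0.0150; rank = round(200 × 0.0150) = 3; θ*₍3₎ = 66.0.
Upper: z₀ + z₂ = 1.507; 1 − a(z₀+z₂) = 1.1040; argument = 1.2271 → 1.23; α₂ = 0.8907; rank = 178; θ*₍178₎ = 75.8.

(66.0, 75.8)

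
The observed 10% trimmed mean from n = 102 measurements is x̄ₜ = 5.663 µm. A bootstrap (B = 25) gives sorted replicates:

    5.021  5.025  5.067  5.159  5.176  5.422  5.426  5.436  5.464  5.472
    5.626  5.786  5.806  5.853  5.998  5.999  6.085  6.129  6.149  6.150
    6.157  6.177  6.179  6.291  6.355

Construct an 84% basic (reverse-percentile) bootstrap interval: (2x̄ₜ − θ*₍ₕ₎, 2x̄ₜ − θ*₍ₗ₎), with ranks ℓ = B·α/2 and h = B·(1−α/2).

(5.147, 6.301)

Percentile endpoints at ranks 2 and 23: θ*₍2₎ = 5.025, θ*₍23₎ = 6.179.
Basic interval reflects these around x̄ₜ:
  lower = 2 × 5.663 − 6.179 = 5.147
  upper = 2 × 5.663 − 5.025 = 6.301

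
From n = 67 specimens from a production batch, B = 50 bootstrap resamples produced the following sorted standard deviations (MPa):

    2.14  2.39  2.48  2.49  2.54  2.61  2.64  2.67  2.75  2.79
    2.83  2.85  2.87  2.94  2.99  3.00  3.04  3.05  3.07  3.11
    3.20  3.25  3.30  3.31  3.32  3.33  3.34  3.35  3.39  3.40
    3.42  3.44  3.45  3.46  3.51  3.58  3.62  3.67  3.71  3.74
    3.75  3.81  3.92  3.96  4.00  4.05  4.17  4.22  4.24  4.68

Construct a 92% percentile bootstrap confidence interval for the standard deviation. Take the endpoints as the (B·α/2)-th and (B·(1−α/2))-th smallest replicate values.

(2.39, 4.22)

α = 0.08; lower rank = 50 × 0.040 = 2; upper rank = 50 × 0.960 = 48.
The 2nd smallest replicate is 2.39; the 48th is 4.22.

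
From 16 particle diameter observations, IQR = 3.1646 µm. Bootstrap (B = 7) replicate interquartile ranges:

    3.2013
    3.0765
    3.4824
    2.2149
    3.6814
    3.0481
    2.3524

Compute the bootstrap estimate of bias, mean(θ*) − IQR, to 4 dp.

bias = −0.1565

mean(θ*) = (3.2013 + 3.0765 + 3.4824 + 2.2149 + 3.6814 + 3.0481 + 2.3524) / 7 = 3.00814
bias = 3.00814 − 3.1646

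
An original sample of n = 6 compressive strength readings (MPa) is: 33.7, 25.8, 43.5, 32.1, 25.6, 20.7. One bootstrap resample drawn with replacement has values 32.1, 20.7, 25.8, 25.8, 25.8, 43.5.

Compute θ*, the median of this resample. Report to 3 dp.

θ* = 25.800

Sorted: 20.7, 25.8, 25.8, 25.8, 32.1, 43.5
Median = average of the two middle values = 25.800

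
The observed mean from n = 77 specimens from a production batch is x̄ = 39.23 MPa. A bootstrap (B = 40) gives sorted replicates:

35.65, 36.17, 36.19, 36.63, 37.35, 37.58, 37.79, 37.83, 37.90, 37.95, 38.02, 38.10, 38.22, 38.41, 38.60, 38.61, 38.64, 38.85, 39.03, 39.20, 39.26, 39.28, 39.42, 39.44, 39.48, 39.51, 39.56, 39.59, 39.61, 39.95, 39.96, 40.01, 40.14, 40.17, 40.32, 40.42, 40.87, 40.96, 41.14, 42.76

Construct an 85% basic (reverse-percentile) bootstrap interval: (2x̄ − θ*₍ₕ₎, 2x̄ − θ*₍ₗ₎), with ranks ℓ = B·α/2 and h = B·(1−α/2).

Percentile endpoints at ranks 3 and 37: θ*₍3₎ = 36.19, θ*₍37₎ = 40.87.
Basic interval reflects these around x̄:
  lower = 2 × 39.23 − 40.87 = 37.59
  upper = 2 × 39.23 − 36.19 = 42.27

(37.59, 42.27)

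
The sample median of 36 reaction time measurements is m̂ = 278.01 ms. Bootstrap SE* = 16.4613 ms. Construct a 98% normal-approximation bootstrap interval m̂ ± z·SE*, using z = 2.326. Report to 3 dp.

(239.721, 316.299)

Margin = 2.326 × 16.4613 = 38.2890
Interval: 278.01 ± 38.2890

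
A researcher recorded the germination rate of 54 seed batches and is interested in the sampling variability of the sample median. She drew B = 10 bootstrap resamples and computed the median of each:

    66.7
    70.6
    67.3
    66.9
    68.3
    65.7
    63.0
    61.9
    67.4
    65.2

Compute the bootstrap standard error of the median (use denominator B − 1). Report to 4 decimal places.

Bootstrap SE is the standard deviation of the 10 replicate medians.
Mean of replicates: (66.7 + 70.6 + 67.3 + 66.9 + 68.3 + 65.7 + 63.0 + 61.9 + 67.4 + 65.2) / 10 = 663.00000 / 10 = 66.30000
Sum of squared deviations: (+0.40000)² + (+4.30000)² + (+1.00000)² + (+0.60000)² + (+2.00000)² + (−0.60000)² + (−3.30000)² + (−4.40000)² + (+1.10000)² + (−1.10000)² = 57.04000
Variance = 57.04000 / 9 = 6.33778
SE* = √6.33778

SE* = 2.5175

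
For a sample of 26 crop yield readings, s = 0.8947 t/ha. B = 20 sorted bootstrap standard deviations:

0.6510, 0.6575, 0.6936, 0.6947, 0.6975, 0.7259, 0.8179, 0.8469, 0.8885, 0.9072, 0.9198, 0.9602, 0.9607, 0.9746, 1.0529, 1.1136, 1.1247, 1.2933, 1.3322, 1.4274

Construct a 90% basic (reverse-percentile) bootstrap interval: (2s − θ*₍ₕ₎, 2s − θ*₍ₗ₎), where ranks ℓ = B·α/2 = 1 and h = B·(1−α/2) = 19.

Percentile endpoints at ranks 1 and 19: θ*₍1₎ = 0.6510, θ*₍19₎ = 1.3322.
Basic interval reflects these around s:
  lower = 2 × 0.8947 − 1.3322 = 0.4572
  upper = 2 × 0.8947 − 0.6510 = 1.1384

(0.4572, 1.1384)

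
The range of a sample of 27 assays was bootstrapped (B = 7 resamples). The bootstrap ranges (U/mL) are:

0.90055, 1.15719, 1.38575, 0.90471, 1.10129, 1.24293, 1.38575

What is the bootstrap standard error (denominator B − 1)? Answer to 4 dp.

Bootstrap SE is the standard deviation of the 7 replicate ranges.
Mean of replicates: (0.90055 + 1.15719 + 1.38575 + 0.90471 + 1.10129 + 1.24293 + 1.38575) / 7 = 8.078170 / 7 = 1.154024
Sum of squared deviations: (−0.253474)² + (+0.003166)² + (+0.231726)² + (−0.249314)² + (−0.052734)² + (+0.088906)² + (+0.231726)² = 0.244496
Variance = 0.244496 / 6 = 0.040749
SE* = √0.040749

SE* = 0.2019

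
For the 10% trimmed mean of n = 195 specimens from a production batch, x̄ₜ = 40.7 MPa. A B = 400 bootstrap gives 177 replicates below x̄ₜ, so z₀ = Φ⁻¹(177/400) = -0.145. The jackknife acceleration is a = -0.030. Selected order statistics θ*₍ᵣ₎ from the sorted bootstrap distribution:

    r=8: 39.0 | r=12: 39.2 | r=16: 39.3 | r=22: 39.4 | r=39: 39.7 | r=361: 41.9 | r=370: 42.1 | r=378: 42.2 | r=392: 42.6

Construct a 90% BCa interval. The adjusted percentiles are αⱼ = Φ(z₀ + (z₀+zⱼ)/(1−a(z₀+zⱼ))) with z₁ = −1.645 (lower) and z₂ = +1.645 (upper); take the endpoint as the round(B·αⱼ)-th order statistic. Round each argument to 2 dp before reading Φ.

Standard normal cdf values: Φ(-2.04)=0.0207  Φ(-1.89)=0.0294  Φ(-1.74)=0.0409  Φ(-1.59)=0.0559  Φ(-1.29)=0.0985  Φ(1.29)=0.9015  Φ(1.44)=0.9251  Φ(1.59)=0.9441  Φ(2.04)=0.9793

(39.0, 41.9)

Lower: z₀ + z₁ = -0.145 + (-1.645) = -1.790; 1 − a(z₀+z₁) = 1 − (-0.030)(-1.790) = 0.9463; argument = -0.145 + (-1.790)/0.9463 = -2.0366 → -2.04.
α₁ = Φ(-2.04) = 0.0207; rank = round(400 × 0.0207) = 8; θ*₍8₎ = 39.0.
Upper: z₀ + z₂ = 1.500; 1 − a(z₀+z₂) = 1.0450; argument = 1.2904 → 1.29; α₂ = 0.9015; rank = 361; θ*₍361₎ = 41.9.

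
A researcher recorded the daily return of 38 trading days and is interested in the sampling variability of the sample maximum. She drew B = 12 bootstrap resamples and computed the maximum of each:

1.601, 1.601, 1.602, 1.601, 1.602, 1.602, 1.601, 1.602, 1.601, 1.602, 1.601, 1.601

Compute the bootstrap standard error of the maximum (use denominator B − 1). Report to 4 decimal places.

SE* = 0.0005

Bootstrap SE is the standard deviation of the 12 replicate maximums.
Mean of replicates: (1.601 + 1.601 + 1.602 + 1.601 + 1.602 + 1.602 + 1.601 + 1.602 + 1.601 + 1.602 + 1.601 + 1.601) / 12 = 19.2170000 / 12 = 1.6014167
Sum of squared deviations: (−0.0004167)² + (−0.0004167)² + (+0.0005833)² + (−0.0004167)² + (+0.0005833)² + (+0.0005833)² + (−0.0004167)² + (+0.0005833)² + (−0.0004167)² + (+0.0005833)² + (−0.0004167)² + (−0.0004167)² = 0.0000029
Variance = 0.0000029 / 11 = 0.0000003
SE* = √0.0000003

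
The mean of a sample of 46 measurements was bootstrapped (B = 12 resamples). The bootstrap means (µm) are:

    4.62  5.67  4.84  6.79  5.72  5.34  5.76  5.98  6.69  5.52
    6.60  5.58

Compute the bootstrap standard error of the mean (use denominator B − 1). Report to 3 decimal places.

Bootstrap SE is the standard deviation of the 12 replicate means.
Mean of replicates: (4.62 + 5.67 + 4.84 + 6.79 + 5.72 + 5.34 + 5.76 + 5.98 + 6.69 + 5.52 + 6.60 + 5.58) / 12 = 69.1100 / 12 = 5.7592
Sum of squared deviations: (−1.1392)² + (−0.0892)² + (−0.9192)² + (+1.0308)² + (−0.0392)² + (−0.4192)² + (+0.0008)² + (+0.2208)² + (+0.9308)² + (−0.2392)² + (+0.8408)² + (−0.1792)² = 5.1019
Variance = 5.1019 / 11 = 0.4638
SE* = √0.4638

SE* = 0.681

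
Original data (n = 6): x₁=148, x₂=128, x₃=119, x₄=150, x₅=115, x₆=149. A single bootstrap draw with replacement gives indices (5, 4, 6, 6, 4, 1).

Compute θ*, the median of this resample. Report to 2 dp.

θ* = 149.00

Resample values: 115, 150, 149, 149, 150, 148.
Sorted: 115, 148, 149, 149, 150, 150
Median = average of the two middle values = 149.00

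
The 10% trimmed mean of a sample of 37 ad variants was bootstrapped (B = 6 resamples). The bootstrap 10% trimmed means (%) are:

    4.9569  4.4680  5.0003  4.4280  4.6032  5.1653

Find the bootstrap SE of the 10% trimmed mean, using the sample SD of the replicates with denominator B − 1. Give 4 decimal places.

SE* = 0.3099

Bootstrap SE is the standard deviation of the 6 replicate 10% trimmed means.
Mean of replicates: (4.9569 + 4.4680 + 5.0003 + 4.4280 + 4.6032 + 5.1653) / 6 = 28.62170 / 6 = 4.77028
Sum of squared deviations: (+0.18662)² + (−0.30228)² + (+0.23002)² + (−0.34228)² + (−0.16708)² + (+0.39502)² = 0.48022
Variance = 0.48022 / 5 = 0.09604
SE* = √0.09604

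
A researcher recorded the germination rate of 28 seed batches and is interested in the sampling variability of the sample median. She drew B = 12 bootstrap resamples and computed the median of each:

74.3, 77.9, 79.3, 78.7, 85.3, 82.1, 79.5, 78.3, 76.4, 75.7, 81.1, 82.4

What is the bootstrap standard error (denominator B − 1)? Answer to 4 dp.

Bootstrap SE is the standard deviation of the 12 replicate medians.
Mean of replicates: (74.3 + 77.9 + 79.3 + 78.7 + 85.3 + 82.1 + 79.5 + 78.3 + 76.4 + 75.7 + 81.1 + 82.4) / 12 = 951.00000 / 12 = 79.25000
Sum of squared deviations: (−4.95000)² + (−1.35000)² + (+0.05000)² + (−0.55000)² + (+6.05000)² + (+2.85000)² + (+0.25000)² + (−0.95000)² + (−2.85000)² + (−3.55000)² + (+1.85000)² + (+3.15000)² = 106.39000
Variance = 106.39000 / 11 = 9.67182
SE* = √9.67182

SE* = 3.1100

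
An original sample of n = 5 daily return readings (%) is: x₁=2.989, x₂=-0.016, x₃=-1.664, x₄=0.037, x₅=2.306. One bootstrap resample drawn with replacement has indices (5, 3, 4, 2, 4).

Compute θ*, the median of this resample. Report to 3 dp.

θ* = 0.037

Resample values: 2.306, -1.664, 0.037, -0.016, 0.037.
Sorted: -1.664, -0.016, 0.037, 0.037, 2.306
Median = middle value = 0.037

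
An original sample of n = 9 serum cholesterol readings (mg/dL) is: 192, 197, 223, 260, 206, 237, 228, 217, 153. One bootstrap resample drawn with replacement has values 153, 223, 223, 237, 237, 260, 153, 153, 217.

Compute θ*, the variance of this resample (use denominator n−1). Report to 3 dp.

θ* = 1745.444

Mean = 206.2222; sum of squared deviations = 13963.5556
s² = 13963.5556 / 8 = 1745.4444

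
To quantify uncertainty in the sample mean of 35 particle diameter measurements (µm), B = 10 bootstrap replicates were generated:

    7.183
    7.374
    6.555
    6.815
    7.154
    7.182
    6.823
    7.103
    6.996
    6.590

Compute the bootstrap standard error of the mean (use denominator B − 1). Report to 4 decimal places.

SE* = 0.2723

Bootstrap SE is the standard deviation of the 10 replicate means.
Mean of replicates: (7.183 + 7.374 + 6.555 + 6.815 + 7.154 + 7.182 + 6.823 + 7.103 + 6.996 + 6.590) / 10 = 69.77500 / 10 = 6.97750
Sum of squared deviations: (+0.20550)² + (+0.39650)² + (−0.42250)² + (−0.16250)² + (+0.17650)² + (+0.20450)² + (−0.15450)² + (+0.12550)² + (+0.01850)² + (−0.38750)² = 0.66745
Variance = 0.66745 / 9 = 0.07416
SE* = √0.07416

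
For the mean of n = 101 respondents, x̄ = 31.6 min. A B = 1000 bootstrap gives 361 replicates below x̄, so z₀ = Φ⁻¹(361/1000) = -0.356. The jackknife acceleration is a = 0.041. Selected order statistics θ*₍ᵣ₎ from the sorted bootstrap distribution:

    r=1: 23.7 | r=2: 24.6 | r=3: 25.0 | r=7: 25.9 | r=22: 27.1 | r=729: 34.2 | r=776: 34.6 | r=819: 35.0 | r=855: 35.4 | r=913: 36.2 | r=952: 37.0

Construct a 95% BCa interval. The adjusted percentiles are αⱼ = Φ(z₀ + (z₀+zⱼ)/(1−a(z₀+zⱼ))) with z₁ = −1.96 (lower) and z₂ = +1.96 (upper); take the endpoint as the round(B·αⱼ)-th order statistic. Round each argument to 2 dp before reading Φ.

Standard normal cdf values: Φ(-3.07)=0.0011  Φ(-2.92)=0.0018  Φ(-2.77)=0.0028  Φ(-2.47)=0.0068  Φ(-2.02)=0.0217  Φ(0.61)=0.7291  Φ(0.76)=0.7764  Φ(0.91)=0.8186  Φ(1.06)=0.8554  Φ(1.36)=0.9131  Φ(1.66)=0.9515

(25.9, 36.2)

Lower: z₀ + z₁ = -0.356 + (-1.960) = -2.316; 1 − a(z₀+z₁) = 1 − (0.041)(-2.316) = 1.0950; argument = -0.356 + (-2.316)/1.0950 = -2.4712 → -2.47.
α₁ = Φ(-2.47) = 0.0068; rank = round(1000 × 0.0068) = 7; θ*₍7₎ = 25.9.
Upper: z₀ + z₂ = 1.604; 1 − a(z₀+z₂) = 0.9342; argument = 1.3609 → 1.36; α₂ = 0.9131; rank = 913; θ*₍913₎ = 36.2.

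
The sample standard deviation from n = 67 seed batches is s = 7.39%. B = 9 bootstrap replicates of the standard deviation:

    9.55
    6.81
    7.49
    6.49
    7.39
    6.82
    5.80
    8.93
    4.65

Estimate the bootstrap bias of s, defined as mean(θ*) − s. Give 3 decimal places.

mean(θ*) = (9.55 + 6.81 + 7.49 + 6.49 + 7.39 + 6.82 + 5.80 + 8.93 + 4.65) / 9 = 7.1033
bias = 7.1033 − 7.39

bias = −0.287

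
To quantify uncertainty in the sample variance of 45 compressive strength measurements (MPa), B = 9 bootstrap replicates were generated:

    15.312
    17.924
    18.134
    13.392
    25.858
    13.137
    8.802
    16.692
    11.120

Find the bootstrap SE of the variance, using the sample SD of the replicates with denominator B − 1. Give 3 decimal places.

SE* = 4.944

Bootstrap SE is the standard deviation of the 9 replicate variances.
Mean of replicates: (15.312 + 17.924 + 18.134 + 13.392 + 25.858 + 13.137 + 8.802 + 16.692 + 11.120) / 9 = 140.3710 / 9 = 15.5968
Sum of squared deviations: (−0.2848)² + (+2.3272)² + (+2.5372)² + (−2.2048)² + (+10.2612)² + (−2.4598)² + (−6.7948)² + (+1.0952)² + (−4.4768)² = 195.5488
Variance = 195.5488 / 8 = 24.4436
SE* = √24.4436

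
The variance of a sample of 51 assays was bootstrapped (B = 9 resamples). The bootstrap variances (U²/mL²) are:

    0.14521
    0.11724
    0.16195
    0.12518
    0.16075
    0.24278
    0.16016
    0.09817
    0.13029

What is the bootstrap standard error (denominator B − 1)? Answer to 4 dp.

Bootstrap SE is the standard deviation of the 9 replicate variances.
Mean of replicates: (0.14521 + 0.11724 + 0.16195 + 0.12518 + 0.16075 + 0.24278 + 0.16016 + 0.09817 + 0.13029) / 9 = 1.341730 / 9 = 0.149081
Sum of squared deviations: (−0.003871)² + (−0.031841)² + (+0.012869)² + (−0.023901)² + (+0.011669)² + (+0.093699)² + (+0.011079)² + (−0.050911)² + (−0.018791)² = 0.013749
Variance = 0.013749 / 8 = 0.001719
SE* = √0.001719

SE* = 0.0415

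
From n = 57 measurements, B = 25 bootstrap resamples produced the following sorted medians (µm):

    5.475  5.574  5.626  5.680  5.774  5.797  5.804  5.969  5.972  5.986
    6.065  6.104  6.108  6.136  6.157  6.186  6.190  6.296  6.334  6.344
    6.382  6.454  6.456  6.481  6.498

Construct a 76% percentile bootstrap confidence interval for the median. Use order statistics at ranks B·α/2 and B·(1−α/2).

α = 0.24; lower rank = 25 × 0.120 = 3; upper rank = 25 × 0.880 = 22.
The 3rd smallest replicate is 5.626; the 22nd is 6.454.

(5.626, 6.454)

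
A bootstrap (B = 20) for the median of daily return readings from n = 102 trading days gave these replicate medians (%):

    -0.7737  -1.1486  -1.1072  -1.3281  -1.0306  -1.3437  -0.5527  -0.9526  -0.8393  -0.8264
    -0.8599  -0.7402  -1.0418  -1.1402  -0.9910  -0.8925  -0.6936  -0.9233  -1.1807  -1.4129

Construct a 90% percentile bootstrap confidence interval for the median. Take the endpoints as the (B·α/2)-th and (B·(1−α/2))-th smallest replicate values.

(-1.4129, -0.6936)

Sorted replicates: -1.4129, -1.3437, -1.3281, -1.1807, -1.1486, -1.1402, -1.1072, -1.0418, -1.0306, -0.9910, -0.9526, -0.9233, -0.8925, -0.8599, -0.8393, -0.8264, -0.7737, -0.7402, -0.6936, -0.5527
α = 0.10; lower rank = 20 × 0.050 = 1; upper rank = 20 × 0.950 = 19.
The 1st smallest replicate is -1.4129; the 19th is -0.6936.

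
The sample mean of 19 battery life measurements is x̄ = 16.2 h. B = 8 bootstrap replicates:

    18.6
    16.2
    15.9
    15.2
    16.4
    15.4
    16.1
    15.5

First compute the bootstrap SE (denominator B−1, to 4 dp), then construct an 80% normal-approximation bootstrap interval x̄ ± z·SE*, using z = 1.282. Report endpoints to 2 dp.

(14.83, 17.57)

Mean of replicates = 16.1625; sum of squared deviations = 8.0188; SE* = √(8.0188/7) = 1.0703
Margin = 1.282 × 1.0703 = 1.372
Interval: 16.2 ± 1.372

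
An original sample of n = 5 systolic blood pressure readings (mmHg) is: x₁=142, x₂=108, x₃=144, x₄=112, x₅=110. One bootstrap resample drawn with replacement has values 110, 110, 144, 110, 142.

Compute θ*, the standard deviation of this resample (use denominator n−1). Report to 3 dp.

θ* = 18.089

Mean = 123.2000; sum of squared deviations = 1308.8000
s² = 1308.8000 / 4 = 327.2000
s = √327.2000 = 18.089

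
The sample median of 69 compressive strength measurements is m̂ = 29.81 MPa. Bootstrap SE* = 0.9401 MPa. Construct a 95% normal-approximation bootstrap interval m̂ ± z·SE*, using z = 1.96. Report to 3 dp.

(27.967, 31.653)

Margin = 1.96 × 0.9401 = 1.8426
Interval: 29.81 ± 1.8426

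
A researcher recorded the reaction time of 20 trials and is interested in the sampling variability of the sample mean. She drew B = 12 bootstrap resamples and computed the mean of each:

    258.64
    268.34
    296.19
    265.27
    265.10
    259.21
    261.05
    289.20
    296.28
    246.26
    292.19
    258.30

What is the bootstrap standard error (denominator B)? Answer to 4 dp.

SE* = 16.5614

Bootstrap SE is the standard deviation of the 12 replicate means.
Mean of replicates: (258.64 + 268.34 + 296.19 + 265.27 + 265.10 + 259.21 + 261.05 + 289.20 + 296.28 + 246.26 + 292.19 + 258.30) / 12 = 3256.03000 / 12 = 271.33583
Sum of squared deviations: (−12.69583)² + (−2.99583)² + (+24.85417)² + (−6.06583)² + (−6.23583)² + (−12.12583)² + (−10.28583)² + (+17.86417)² + (+24.94417)² + (−25.07583)² + (+20.85417)² + (−13.03583)² = 3291.36949
Variance = 3291.36949 / 12 = 274.28079
SE* = √274.28079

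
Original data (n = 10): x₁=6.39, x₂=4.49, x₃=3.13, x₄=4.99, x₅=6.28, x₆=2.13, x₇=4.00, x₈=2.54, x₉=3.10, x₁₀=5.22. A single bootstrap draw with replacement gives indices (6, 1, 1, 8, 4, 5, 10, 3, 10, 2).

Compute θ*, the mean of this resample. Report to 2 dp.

θ* = 4.68

Resample values: 2.13, 6.39, 6.39, 2.54, 4.99, 6.28, 5.22, 3.13, 5.22, 4.49.
Mean = (2.13 + 6.39 + 6.39 + 2.54 + 4.99 + 6.28 + 5.22 + 3.13 + 5.22 + 4.49) / 10 = 46.780 / 10 = 4.68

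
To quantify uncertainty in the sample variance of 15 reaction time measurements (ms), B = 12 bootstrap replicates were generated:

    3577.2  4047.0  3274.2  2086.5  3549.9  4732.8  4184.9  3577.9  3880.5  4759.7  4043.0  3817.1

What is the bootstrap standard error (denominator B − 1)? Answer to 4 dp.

Bootstrap SE is the standard deviation of the 12 replicate variances.
Mean of replicates: (3577.2 + 4047.0 + 3274.2 + 2086.5 + 3549.9 + 4732.8 + 4184.9 + 3577.9 + 3880.5 + 4759.7 + 4043.0 + 3817.1) / 12 = 45530.70000 / 12 = 3794.22500
Sum of squared deviations: (−217.02500)² + (+252.77500)² + (−520.02500)² + (−1707.72500)² + (−244.32500)² + (+938.57500)² + (+390.67500)² + (−216.32500)² + (+86.27500)² + (+965.47500)² + (+248.77500)² + (+22.87500)² = 5439784.54250
Variance = 5439784.54250 / 11 = 494525.86750
SE* = √494525.86750

SE* = 703.2253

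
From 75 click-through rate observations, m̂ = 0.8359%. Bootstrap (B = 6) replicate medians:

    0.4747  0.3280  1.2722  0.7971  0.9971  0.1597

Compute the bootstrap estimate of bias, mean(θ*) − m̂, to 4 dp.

mean(θ*) = (0.4747 + 0.3280 + 1.2722 + 0.7971 + 0.9971 + 0.1597) / 6 = 0.67147
bias = 0.67147 − 0.8359

bias = −0.1644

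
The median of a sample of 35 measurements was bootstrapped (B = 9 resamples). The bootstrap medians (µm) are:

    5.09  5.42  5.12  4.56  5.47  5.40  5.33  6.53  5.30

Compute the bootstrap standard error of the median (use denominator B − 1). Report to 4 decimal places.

SE* = 0.5198

Bootstrap SE is the standard deviation of the 9 replicate medians.
Mean of replicates: (5.09 + 5.42 + 5.12 + 4.56 + 5.47 + 5.40 + 5.33 + 6.53 + 5.30) / 9 = 48.220000 / 9 = 5.357778
Sum of squared deviations: (−0.267778)² + (+0.062222)² + (−0.237778)² + (−0.797778)² + (+0.112222)² + (+0.042222)² + (−0.027778)² + (+1.172222)² + (−0.057778)² = 2.161156
Variance = 2.161156 / 8 = 0.270144
SE* = √0.270144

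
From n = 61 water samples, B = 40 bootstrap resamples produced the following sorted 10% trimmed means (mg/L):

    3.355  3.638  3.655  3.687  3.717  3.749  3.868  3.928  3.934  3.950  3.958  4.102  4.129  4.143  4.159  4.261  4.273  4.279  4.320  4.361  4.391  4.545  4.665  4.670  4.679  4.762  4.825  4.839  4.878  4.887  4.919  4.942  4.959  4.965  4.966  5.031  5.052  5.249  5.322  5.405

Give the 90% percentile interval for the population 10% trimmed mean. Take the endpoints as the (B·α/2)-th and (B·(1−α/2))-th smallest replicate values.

α = 0.10; lower rank = 40 × 0.050 = 2; upper rank = 40 × 0.950 = 38.
The 2nd smallest replicate is 3.638; the 38th is 5.249.

(3.638, 5.249)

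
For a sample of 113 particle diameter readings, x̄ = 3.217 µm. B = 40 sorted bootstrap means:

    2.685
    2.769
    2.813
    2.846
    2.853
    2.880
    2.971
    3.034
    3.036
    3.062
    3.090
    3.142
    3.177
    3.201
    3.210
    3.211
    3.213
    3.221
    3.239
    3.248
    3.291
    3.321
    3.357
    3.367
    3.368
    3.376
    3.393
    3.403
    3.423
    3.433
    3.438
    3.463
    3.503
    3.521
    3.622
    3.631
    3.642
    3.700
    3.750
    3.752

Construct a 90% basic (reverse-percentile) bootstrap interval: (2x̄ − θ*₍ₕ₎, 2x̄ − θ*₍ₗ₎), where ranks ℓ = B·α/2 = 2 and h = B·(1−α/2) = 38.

(2.734, 3.665)

Percentile endpoints at ranks 2 and 38: θ*₍2₎ = 2.769, θ*₍38₎ = 3.700.
Basic interval reflects these around x̄:
  lower = 2 × 3.217 − 3.700 = 2.734
  upper = 2 × 3.217 − 2.769 = 3.665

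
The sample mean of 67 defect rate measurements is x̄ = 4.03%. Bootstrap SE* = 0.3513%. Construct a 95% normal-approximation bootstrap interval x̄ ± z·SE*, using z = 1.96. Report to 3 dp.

(3.341, 4.719)

Margin = 1.96 × 0.3513 = 0.6885
Interval: 4.03 ± 0.6885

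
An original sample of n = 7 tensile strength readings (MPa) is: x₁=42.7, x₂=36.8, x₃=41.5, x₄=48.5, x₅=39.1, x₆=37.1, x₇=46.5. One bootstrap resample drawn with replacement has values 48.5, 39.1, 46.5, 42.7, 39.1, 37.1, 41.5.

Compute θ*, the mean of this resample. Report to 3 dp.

Mean = (48.5 + 39.1 + 46.5 + 42.7 + 39.1 + 37.1 + 41.5) / 7 = 294.50 / 7 = 42.071

θ* = 42.071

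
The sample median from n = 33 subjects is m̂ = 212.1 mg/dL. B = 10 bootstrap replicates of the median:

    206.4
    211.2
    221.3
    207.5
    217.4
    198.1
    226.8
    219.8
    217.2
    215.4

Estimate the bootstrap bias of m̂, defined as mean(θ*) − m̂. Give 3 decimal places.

mean(θ*) = (206.4 + 211.2 + 221.3 + 207.5 + 217.4 + 198.1 + 226.8 + 219.8 + 217.2 + 215.4) / 10 = 214.1100
bias = 214.1100 − 212.1

bias = +2.010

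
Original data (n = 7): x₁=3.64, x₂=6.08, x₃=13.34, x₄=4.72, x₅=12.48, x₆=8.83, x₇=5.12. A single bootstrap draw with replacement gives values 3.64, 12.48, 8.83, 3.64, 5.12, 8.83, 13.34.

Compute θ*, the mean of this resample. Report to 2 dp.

θ* = 7.98

Mean = (3.64 + 12.48 + 8.83 + 3.64 + 5.12 + 8.83 + 13.34) / 7 = 55.880 / 7 = 7.98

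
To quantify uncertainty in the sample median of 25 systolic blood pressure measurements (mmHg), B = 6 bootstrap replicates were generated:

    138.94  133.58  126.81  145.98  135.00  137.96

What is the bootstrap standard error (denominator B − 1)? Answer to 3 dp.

Bootstrap SE is the standard deviation of the 6 replicate medians.
Mean of replicates: (138.94 + 133.58 + 126.81 + 145.98 + 135.00 + 137.96) / 6 = 818.2700 / 6 = 136.3783
Sum of squared deviations: (+2.5617)² + (−2.7983)² + (−9.5683)² + (+9.6017)² + (−1.3783)² + (+1.5817)² = 202.5393
Variance = 202.5393 / 5 = 40.5079
SE* = √40.5079

SE* = 6.365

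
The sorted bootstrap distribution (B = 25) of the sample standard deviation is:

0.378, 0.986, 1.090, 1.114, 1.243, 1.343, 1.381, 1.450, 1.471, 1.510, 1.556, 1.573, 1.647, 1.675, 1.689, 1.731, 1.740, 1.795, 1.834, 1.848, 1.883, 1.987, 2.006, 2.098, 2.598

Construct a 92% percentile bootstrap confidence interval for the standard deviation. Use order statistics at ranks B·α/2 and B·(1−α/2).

(0.378, 2.098)

α = 0.08; lower rank = 25 × 0.040 = 1; upper rank = 25 × 0.960 = 24.
The 1st smallest replicate is 0.378; the 24th is 2.098.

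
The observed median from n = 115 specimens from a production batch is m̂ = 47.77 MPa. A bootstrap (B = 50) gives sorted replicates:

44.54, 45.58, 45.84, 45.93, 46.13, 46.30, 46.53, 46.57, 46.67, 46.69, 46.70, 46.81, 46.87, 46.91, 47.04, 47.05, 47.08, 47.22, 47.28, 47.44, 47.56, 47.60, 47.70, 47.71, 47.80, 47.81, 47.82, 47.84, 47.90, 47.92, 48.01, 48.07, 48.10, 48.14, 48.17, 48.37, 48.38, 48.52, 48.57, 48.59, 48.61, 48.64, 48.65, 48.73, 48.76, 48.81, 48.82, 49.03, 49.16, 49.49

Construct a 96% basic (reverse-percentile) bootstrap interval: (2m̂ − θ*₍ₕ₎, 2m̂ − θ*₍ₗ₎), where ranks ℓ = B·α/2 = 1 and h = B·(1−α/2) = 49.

Percentile endpoints at ranks 1 and 49: θ*₍1₎ = 44.54, θ*₍49₎ = 49.16.
Basic interval reflects these around m̂:
  lower = 2 × 47.77 − 49.16 = 46.38
  upper = 2 × 47.77 − 44.54 = 51.00

(46.38, 51.00)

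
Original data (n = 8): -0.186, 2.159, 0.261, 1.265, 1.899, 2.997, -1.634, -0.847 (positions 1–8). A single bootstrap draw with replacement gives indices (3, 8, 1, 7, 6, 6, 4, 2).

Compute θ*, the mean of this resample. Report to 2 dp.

Resample values: 0.261, -0.847, -0.186, -1.634, 2.997, 2.997, 1.265, 2.159.
Mean = (0.261 + (-0.847) + (-0.186) + (-1.634) + 2.997 + 2.997 + 1.265 + 2.159) / 8 = 7.0120 / 8 = 0.88

θ* = 0.88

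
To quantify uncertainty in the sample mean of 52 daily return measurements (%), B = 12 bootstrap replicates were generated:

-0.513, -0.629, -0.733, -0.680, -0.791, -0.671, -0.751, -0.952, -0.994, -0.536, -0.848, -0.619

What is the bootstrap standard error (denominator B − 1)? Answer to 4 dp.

SE* = 0.1508

Bootstrap SE is the standard deviation of the 12 replicate means.
Mean of replicates: ((-0.513) + (-0.629) + (-0.733) + (-0.680) + (-0.791) + (-0.671) + (-0.751) + (-0.952) + (-0.994) + (-0.536) + (-0.848) + (-0.619)) / 12 = -8.71700 / 12 = -0.72642
Sum of squared deviations: (+0.21342)² + (+0.09742)² + (−0.00658)² + (+0.04642)² + (−0.06458)² + (+0.05542)² + (−0.02458)² + (−0.22558)² + (−0.26758)² + (+0.19042)² + (−0.12158)² + (+0.10742)² = 0.25015
Variance = 0.25015 / 11 = 0.02274
SE* = √0.02274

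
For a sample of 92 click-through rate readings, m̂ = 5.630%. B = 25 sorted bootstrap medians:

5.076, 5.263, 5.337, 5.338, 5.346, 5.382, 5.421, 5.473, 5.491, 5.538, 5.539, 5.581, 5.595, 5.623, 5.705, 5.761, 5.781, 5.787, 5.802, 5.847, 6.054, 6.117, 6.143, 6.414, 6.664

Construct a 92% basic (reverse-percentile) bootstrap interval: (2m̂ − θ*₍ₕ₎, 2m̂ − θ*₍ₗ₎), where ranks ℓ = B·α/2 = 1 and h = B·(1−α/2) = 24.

(4.846, 6.184)

Percentile endpoints at ranks 1 and 24: θ*₍1₎ = 5.076, θ*₍24₎ = 6.414.
Basic interval reflects these around m̂:
  lower = 2 × 5.630 − 6.414 = 4.846
  upper = 2 × 5.630 − 5.076 = 6.184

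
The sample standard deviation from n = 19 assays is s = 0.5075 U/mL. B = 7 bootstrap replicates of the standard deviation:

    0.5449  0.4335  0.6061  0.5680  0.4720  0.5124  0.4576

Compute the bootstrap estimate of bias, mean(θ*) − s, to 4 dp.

mean(θ*) = (0.5449 + 0.4335 + 0.6061 + 0.5680 + 0.4720 + 0.5124 + 0.4576) / 7 = 0.51350
bias = 0.51350 − 0.5075

bias = +0.0060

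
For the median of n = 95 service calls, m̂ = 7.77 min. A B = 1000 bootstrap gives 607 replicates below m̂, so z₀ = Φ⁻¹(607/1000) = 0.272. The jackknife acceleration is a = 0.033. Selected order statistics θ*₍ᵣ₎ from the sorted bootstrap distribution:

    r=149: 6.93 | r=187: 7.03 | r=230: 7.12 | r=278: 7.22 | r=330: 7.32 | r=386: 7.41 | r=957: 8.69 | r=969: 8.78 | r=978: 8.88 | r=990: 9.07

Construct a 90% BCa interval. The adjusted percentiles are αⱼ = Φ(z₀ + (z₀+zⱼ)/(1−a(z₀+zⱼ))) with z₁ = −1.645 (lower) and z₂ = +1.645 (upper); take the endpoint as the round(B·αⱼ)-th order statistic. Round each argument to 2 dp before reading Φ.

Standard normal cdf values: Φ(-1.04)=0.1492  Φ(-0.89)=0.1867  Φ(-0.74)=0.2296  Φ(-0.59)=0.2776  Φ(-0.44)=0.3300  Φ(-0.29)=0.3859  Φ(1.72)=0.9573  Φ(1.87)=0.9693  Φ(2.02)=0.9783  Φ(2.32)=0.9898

(6.93, 9.07)

Lower: z₀ + z₁ = 0.272 + (-1.645) = -1.373; 1 − a(z₀+z₁) = 1 − (0.033)(-1.373) = 1.0453; argument = 0.272 + (-1.373)/1.0453 = -1.0415 → -1.04.
α₁ = Φ(-1.04) = 0.1492; rank = round(1000 × 0.1492) = 149; θ*₍149₎ = 6.93.
Upper: z₀ + z₂ = 1.917; 1 − a(z₀+z₂) = 0.9367; argument = 2.3185 → 2.32; α₂ = 0.9898; rank = 990; θ*₍990₎ = 9.07.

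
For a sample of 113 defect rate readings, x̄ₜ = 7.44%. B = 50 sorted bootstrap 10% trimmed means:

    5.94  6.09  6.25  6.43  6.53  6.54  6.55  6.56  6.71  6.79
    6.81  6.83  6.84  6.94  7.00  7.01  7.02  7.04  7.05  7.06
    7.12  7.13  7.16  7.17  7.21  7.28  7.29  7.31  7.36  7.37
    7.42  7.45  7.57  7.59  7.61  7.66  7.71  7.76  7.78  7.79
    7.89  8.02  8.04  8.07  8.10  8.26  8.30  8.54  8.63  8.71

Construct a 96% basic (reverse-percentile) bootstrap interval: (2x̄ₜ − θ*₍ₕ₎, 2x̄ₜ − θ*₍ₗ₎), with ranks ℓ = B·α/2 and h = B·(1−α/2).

(6.25, 8.94)

Percentile endpoints at ranks 1 and 49: θ*₍1₎ = 5.94, θ*₍49₎ = 8.63.
Basic interval reflects these around x̄ₜ:
  lower = 2 × 7.44 − 8.63 = 6.25
  upper = 2 × 7.44 − 5.94 = 8.94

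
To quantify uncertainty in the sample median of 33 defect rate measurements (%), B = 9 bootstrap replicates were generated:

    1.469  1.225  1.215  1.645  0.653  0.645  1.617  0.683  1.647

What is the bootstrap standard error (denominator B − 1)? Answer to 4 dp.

Bootstrap SE is the standard deviation of the 9 replicate medians.
Mean of replicates: (1.469 + 1.225 + 1.215 + 1.645 + 0.653 + 0.645 + 1.617 + 0.683 + 1.647) / 9 = 10.79900 / 9 = 1.19989
Sum of squared deviations: (+0.26911)² + (+0.02511)² + (+0.01511)² + (+0.44511)² + (−0.54689)² + (−0.55489)² + (+0.41711)² + (−0.51689)² + (+0.44711)² = 1.51946
Variance = 1.51946 / 8 = 0.18993
SE* = √0.18993

SE* = 0.4358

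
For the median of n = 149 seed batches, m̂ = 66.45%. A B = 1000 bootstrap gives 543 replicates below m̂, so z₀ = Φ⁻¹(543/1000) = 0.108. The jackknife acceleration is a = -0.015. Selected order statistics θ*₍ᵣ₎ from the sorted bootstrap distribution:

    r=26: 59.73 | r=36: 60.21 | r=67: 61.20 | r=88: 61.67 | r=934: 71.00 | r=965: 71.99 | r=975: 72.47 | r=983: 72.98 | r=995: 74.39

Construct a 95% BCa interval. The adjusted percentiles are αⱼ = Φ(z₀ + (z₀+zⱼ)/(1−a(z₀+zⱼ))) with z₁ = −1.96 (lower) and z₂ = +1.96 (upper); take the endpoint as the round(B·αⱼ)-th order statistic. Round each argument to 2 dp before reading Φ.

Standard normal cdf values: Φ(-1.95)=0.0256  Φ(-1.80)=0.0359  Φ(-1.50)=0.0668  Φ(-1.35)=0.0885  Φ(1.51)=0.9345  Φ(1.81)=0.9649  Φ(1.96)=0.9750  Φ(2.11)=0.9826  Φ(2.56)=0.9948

(60.21, 72.98)

Lower: z₀ + z₁ = 0.108 + (-1.960) = -1.852; 1 − a(z₀+z₁) = 1 − (-0.015)(-1.852) = 0.9722; argument = 0.108 + (-1.852)/0.9722 = -1.7969 → -1.80.
α₁ = Φ(-1.80) = 0.0359; rank = round(1000 × 0.0359) = 36; θ*₍36₎ = 60.21.
Upper: z₀ + z₂ = 2.068; 1 − a(z₀+z₂) = 1.0310; argument = 2.1138 → 2.11; α₂ = 0.9826; rank = 983; θ*₍983₎ = 72.98.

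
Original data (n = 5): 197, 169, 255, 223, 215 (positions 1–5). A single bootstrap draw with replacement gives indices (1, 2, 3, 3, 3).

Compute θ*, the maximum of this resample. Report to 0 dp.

θ* = 255

Resample values: 197, 169, 255, 255, 255.
Maximum = 255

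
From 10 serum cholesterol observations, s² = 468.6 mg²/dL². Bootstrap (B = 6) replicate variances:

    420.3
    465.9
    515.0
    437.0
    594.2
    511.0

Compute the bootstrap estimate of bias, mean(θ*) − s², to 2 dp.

mean(θ*) = (420.3 + 465.9 + 515.0 + 437.0 + 594.2 + 511.0) / 6 = 490.567
bias = 490.567 − 468.6

bias = +21.97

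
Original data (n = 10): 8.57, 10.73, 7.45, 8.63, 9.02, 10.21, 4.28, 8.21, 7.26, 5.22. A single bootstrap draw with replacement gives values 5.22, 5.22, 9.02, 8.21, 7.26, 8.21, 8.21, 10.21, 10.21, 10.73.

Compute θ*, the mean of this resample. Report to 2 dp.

θ* = 8.25

Mean = (5.22 + 5.22 + 9.02 + 8.21 + 7.26 + 8.21 + 8.21 + 10.21 + 10.21 + 10.73) / 10 = 82.500 / 10 = 8.25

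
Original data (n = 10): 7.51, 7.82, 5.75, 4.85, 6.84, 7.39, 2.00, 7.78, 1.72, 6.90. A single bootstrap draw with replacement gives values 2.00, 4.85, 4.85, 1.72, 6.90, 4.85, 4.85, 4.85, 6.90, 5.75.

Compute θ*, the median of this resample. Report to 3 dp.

Sorted: 1.72, 2.00, 4.85, 4.85, 4.85, 4.85, 4.85, 5.75, 6.90, 6.90
Median = average of the two middle values = 4.850

θ* = 4.850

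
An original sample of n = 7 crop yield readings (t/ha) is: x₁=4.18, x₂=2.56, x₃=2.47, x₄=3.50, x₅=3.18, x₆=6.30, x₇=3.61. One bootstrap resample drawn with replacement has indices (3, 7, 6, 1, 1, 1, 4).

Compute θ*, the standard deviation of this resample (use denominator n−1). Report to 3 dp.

Resample values: 2.47, 3.61, 6.30, 4.18, 4.18, 4.18, 3.50.
Mean = 4.0600; sum of squared deviations = 8.1050
s² = 8.1050 / 6 = 1.3508
s = √1.3508 = 1.162

θ* = 1.162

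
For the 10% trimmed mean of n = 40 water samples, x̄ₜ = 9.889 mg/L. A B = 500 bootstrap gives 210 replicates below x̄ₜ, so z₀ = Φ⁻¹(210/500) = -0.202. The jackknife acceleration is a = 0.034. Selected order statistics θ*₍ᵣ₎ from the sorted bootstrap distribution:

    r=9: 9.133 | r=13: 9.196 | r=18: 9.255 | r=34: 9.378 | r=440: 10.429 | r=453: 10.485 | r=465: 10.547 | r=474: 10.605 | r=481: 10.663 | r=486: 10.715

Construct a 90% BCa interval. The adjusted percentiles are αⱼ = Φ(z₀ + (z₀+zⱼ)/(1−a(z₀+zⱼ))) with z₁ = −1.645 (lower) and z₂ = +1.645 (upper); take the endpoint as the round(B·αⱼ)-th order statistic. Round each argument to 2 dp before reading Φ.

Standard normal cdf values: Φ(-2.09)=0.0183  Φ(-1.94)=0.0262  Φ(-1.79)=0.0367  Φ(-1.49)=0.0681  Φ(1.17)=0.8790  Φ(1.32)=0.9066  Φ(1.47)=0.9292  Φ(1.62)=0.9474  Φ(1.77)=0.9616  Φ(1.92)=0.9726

Lower: z₀ + z₁ = -0.202 + (-1.645) = -1.847; 1 − a(z₀+z₁) = 1 − (0.034)(-1.847) = 1.0628; argument = -0.202 + (-1.847)/1.0628 = -1.9399 → -1.94.
α₁ = Φ(-1.94) = 0.0262; rank = round(500 × 0.0262) = 13; θ*₍13₎ = 9.196.
Upper: z₀ + z₂ = 1.443; 1 − a(z₀+z₂) = 0.9509; argument = 1.3154 → 1.32; α₂ = 0.9066; rank = 453; θ*₍453₎ = 10.485.

(9.196, 10.485)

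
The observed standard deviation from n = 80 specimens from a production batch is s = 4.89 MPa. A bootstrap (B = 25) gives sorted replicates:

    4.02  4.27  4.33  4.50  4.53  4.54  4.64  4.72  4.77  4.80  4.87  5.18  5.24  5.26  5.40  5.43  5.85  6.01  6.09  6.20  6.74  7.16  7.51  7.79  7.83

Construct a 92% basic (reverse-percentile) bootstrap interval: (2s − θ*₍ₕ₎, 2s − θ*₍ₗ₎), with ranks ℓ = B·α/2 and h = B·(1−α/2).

Percentile endpoints at ranks 1 and 24: θ*₍1₎ = 4.02, θ*₍24₎ = 7.79.
Basic interval reflects these around s:
  lower = 2 × 4.89 − 7.79 = 1.99
  upper = 2 × 4.89 − 4.02 = 5.76

(1.99, 5.76)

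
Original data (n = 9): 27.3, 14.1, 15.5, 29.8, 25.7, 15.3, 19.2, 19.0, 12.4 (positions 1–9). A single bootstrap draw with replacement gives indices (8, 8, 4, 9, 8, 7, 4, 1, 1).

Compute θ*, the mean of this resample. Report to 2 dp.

θ* = 22.53

Resample values: 19.0, 19.0, 29.8, 12.4, 19.0, 19.2, 29.8, 27.3, 27.3.
Mean = (19.0 + 19.0 + 29.8 + 12.4 + 19.0 + 19.2 + 29.8 + 27.3 + 27.3) / 9 = 202.80 / 9 = 22.53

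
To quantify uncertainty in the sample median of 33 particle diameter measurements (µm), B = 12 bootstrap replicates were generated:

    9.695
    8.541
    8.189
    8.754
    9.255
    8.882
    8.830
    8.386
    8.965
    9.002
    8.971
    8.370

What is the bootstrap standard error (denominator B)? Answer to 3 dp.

Bootstrap SE is the standard deviation of the 12 replicate medians.
Mean of replicates: (9.695 + 8.541 + 8.189 + 8.754 + 9.255 + 8.882 + 8.830 + 8.386 + 8.965 + 9.002 + 8.971 + 8.370) / 12 = 105.8400 / 12 = 8.8200
Sum of squared deviations: (+0.8750)² + (−0.2790)² + (−0.6310)² + (−0.0660)² + (+0.4350)² + (+0.0620)² + (+0.0100)² + (−0.4340)² + (+0.1450)² + (+0.1820)² + (+0.1510)² + (−0.4500)² = 1.9070
Variance = 1.9070 / 12 = 0.1589
SE* = √0.1589

SE* = 0.399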